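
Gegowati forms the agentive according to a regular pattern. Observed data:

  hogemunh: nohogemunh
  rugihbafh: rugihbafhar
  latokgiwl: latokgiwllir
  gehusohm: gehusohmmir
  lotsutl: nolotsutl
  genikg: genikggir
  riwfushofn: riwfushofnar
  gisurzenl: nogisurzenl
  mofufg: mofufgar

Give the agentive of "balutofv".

balutofvar

hogemunh and rugihbafh both end in -h yet inflect differently (nohogemunh, rugihbafhar), so the final letter is not what conditions the rule; the second-to-last letter is.
"balutofv" has second-to-last letter 'f'. The stems whose second-to-last letter is 'f' (riwfushofn → riwfushofnar, mofufg → mofufgar, rugihbafh → rugihbafhar) add -ar.
The other patterns: stems whose second-to-last letter is 'n' or 't' add the prefix no-; stems whose second-to-last letter is 'h', 'k' or 'w' double the final consonant and add -ir.
So balutofv → balutofvar.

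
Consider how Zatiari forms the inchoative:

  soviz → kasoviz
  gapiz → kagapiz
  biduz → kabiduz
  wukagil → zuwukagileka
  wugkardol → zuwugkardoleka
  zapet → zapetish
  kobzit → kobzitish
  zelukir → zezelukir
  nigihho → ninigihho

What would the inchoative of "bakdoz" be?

soviz and wukagil both have last vowel 'i' yet inflect differently (kasoviz, zuwukagileka), so the last vowel is not what conditions the rule; the final letter is.
"bakdoz" ends in -z. The stems ending in -z (soviz → kasoviz, gapiz → kagapiz, biduz → kabiduz) add the prefix ka-.
The other patterns: stems ending in -l add zu- … -eka around the stem; stems ending in -t add -ish; stems ending in -o or -r repeat the first consonant+vowel as a prefix.
So bakdoz → kabakdoz.

kabakdoz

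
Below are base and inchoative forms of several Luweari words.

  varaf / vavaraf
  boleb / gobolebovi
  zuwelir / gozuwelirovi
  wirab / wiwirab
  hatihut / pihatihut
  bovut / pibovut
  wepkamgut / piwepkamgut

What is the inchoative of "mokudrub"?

pimokudrub

"mokudrub" has last vowel 'u'. The stems whose last vowel is 'u' (wepkamgut → piwepkamgut, bovut → pibovut, hatihut → pihatihut) add the prefix pi-.
So mokudrub → pimokudrub.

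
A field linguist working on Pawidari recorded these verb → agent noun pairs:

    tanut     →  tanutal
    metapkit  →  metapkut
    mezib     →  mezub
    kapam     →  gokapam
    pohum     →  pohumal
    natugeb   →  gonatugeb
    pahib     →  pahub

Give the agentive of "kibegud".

mezib and natugeb both end in -b yet inflect differently (mezub, gonatugeb), so the final letter is not what conditions the rule; the last vowel is.
"kibegud" has last vowel 'u'. The stems whose last vowel is 'u' (pohum → pohumal, tanut → tanutal) add -al.
So kibegud → kibegudal.

kibegudal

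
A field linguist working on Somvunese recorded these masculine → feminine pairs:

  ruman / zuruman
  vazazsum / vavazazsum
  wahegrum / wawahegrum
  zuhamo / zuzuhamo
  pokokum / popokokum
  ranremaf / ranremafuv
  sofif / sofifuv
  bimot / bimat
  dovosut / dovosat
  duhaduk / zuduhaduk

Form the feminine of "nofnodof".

nofnodofuv

dovosut and wahegrum both have last vowel 'u' yet inflect differently (dovosat, wawahegrum), so the last vowel is not what conditions the rule; the final letter is.
"nofnodof" ends in -f. The stems ending in -f (ranremaf → ranremafuv, sofif → sofifuv) add -uv.
The other patterns: stems ending in -t change the last vowel to 'a'; stems ending in -m repeat the first consonant+vowel as a prefix; stems ending in -k, -n or -o add the prefix zu-.
So nofnodof → nofnodofuv.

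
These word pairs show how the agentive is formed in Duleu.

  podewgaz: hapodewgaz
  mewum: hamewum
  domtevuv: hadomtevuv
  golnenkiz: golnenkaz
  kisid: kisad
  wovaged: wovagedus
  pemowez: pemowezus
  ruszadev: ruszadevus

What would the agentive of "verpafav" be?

podewgaz and golnenkiz both end in -z yet inflect differently (hapodewgaz, golnenkaz), so the final letter is not what conditions the rule; the last vowel is.
"verpafav" has last vowel 'a'. The one such stem in the data (podewgaz → hapodewgaz) adds the prefix ha-, so the same rule applies.
The other patterns: stems whose last vowel is 'i' change the last vowel to 'a'; stems whose last vowel is 'e' add -us.
So verpafav → haverpafav.

haverpafav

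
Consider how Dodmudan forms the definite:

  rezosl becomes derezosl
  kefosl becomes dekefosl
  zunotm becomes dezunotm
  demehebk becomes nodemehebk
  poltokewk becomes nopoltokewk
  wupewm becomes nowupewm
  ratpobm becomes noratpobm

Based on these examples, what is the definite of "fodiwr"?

nofodiwr

zunotm and wupewm both end in -m yet inflect differently (dezunotm, nowupewm), so the final letter is not what conditions the rule; the second-to-last letter is.
"fodiwr" has second-to-last letter 'w'. The stems whose second-to-last letter is 'w' (poltokewk → nopoltokewk, wupewm → nowupewm) add the prefix no-.
The other pattern: stems whose second-to-last letter is 's' or 't' add the prefix de-.
So fodiwr → nofodiwr.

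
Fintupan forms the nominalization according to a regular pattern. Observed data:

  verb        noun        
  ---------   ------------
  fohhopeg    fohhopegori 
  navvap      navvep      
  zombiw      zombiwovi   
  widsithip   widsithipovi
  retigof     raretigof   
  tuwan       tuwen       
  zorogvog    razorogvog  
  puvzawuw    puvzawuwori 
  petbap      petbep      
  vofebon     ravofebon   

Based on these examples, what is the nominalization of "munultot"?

zorogvog and fohhopeg both end in -g yet inflect differently (razorogvog, fohhopegori), so the final letter is not what conditions the rule; the last vowel is.
"munultot" has last vowel 'o'. The stems whose last vowel is 'o' (zorogvog → razorogvog, vofebon → ravofebon, retigof → raretigof) add the prefix ra-.
The other patterns: stems whose last vowel is 'e' or 'u' add -ori; stems whose last vowel is 'a' change the last vowel to 'e'; stems whose last vowel is 'i' add -ovi.
So munultot → ramunultot.

ramunultot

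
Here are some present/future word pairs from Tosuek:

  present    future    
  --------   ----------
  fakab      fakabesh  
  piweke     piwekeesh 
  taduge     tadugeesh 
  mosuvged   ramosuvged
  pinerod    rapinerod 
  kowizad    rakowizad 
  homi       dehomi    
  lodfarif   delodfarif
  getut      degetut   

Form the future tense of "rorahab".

rorahabesh

"rorahab" ends in -b. The one such stem in the data (fakab → fakabesh) adds -esh, so the same rule applies.
The other patterns: stems ending in -d add the prefix ra-; stems ending in -f, -i or -t add the prefix de-.
So rorahab → rorahabesh.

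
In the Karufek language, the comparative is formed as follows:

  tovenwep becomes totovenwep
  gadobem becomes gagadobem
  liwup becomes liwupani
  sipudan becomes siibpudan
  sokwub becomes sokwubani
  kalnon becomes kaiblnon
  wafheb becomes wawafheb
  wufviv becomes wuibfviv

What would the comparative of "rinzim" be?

riibnzim

tovenwep and liwup both end in -p yet inflect differently (totovenwep, liwupani), so the final letter is not what conditions the rule; the last vowel is.
"rinzim" has last vowel 'i'. The one such stem in the data (wufviv → wuibfviv) inserts -ib- after the first vowel (as do kalnon, sipudan), so the same rule applies.
So rinzim → riibnzim.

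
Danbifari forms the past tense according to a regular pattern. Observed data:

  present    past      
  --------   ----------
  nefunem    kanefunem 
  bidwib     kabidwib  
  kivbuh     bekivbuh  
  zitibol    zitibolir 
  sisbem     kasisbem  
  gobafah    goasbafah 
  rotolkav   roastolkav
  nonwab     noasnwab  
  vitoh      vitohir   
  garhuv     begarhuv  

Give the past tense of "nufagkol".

nufagkolir

vitoh and gobafah both end in -h yet inflect differently (vitohir, goasbafah), so the final letter is not what conditions the rule; the last vowel is.
"nufagkol" has last vowel 'o'. The stems whose last vowel is 'o' (vitoh → vitohir, zitibol → zitibolir) add -ir.
The other patterns: stems whose last vowel is 'a' insert -as- after the first vowel; stems whose last vowel is 'u' add the prefix be-; stems whose last vowel is 'e' or 'i' add the prefix ka-.
So nufagkol → nufagkolir.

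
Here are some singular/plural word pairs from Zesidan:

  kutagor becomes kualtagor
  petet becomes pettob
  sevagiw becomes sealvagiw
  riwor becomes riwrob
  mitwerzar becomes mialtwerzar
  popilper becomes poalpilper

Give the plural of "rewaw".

rewwob

riwor and popilper both end in -r yet inflect differently (riwrob, poalpilper), so the final letter is not what conditions the rule; the number of vowels is.
"rewaw" has 2 vowels. The stems with 2 vowels (riwor → riwrob, petet → pettob) delete the last vowel and add -ob.
So rewaw → rewwob.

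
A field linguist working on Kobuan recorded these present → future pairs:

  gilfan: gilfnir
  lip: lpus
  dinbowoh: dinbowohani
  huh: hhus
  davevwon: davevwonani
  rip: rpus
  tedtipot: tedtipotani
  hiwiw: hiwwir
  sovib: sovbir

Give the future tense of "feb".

huh and dinbowoh both end in -h yet inflect differently (hhus, dinbowohani), so the final letter is not what conditions the rule; the number of vowels is.
"feb" has 1 vowel. The stems with 1 vowel (rip → rpus, huh → hhus, lip → lpus) delete the last vowel and add -us.
So feb → fbus.

fbus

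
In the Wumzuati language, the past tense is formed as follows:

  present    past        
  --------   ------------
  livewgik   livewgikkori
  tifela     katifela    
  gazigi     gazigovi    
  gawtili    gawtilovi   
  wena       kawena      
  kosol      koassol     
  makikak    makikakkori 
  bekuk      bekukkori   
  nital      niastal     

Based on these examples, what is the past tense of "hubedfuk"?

gawtili and livewgik both have last vowel 'i' yet inflect differently (gawtilovi, livewgikkori), so the last vowel is not what conditions the rule; the final letter is.
"hubedfuk" ends in -k. The stems ending in -k (makikak → makikakkori, livewgik → livewgikkori, bekuk → bekukkori) double the final consonant and add -ori.
So hubedfuk → hubedfukkori.

hubedfukkori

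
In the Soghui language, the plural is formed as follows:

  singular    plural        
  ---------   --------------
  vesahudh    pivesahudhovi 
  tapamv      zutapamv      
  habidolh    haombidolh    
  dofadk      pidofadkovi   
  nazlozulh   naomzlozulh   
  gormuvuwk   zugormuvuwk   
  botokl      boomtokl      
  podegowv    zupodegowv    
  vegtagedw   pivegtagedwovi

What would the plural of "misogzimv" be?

zumisogzimv

vesahudh and habidolh both end in -h yet inflect differently (pivesahudhovi, haombidolh), so the final letter is not what conditions the rule; the second-to-last letter is.
"misogzimv" has second-to-last letter 'm'. The one such stem in the data (tapamv → zutapamv) adds the prefix zu-, so the same rule applies.
So misogzimv → zumisogzimv.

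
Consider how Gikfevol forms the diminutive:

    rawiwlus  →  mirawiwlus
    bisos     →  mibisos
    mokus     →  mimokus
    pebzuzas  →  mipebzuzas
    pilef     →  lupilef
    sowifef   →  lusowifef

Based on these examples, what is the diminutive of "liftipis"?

miliftipis

pebzuzas and pilef both begin with p- yet inflect differently (mipebzuzas, lupilef), so the first letter is not what conditions the rule; the final letter is.
"liftipis" ends in -s. The stems ending in -s (rawiwlus → mirawiwlus, bisos → mibisos, mokus → mimokus) add the prefix mi-.
The other pattern: stems ending in -f add the prefix lu-.
So liftipis → miliftipis.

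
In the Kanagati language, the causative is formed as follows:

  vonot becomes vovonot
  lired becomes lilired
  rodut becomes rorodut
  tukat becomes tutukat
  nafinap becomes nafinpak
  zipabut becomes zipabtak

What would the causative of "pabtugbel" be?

pabtugblak

zipabut and tukat both end in -t yet inflect differently (zipabtak, tutukat), so the final letter is not what conditions the rule; the number of vowels is.
"pabtugbel" has 3 vowels. The stems with 3 vowels (nafinap → nafinpak, zipabut → zipabtak) delete the last vowel and add -ak.
The other pattern: stems with 2 vowels repeat the first consonant+vowel as a prefix.
So pabtugbel → pabtugblak.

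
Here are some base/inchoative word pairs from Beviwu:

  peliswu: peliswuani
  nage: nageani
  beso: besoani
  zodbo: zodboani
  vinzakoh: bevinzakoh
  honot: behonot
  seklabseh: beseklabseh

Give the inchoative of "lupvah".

"lupvah" ends in a consonant. The stems ending in a consonant (vinzakoh → bevinzakoh, honot → behonot, seklabseh → beseklabseh) add the prefix be-.
The other pattern: stems ending in a vowel add -ani.
So lupvah → belupvah.

belupvah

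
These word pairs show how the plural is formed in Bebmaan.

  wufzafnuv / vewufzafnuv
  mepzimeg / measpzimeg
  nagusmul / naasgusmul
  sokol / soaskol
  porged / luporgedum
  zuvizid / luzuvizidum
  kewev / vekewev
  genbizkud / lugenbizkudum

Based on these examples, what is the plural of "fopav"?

vefopav

kewev and porged both have last vowel 'e' yet inflect differently (vekewev, luporgedum), so the last vowel is not what conditions the rule; the final letter is.
"fopav" ends in -v. The stems ending in -v (kewev → vekewev, wufzafnuv → vewufzafnuv) add the prefix ve-.
The other patterns: stems ending in -d add lu- … -um around the stem; stems ending in -g or -l insert -as- after the first vowel.
So fopav → vefopav.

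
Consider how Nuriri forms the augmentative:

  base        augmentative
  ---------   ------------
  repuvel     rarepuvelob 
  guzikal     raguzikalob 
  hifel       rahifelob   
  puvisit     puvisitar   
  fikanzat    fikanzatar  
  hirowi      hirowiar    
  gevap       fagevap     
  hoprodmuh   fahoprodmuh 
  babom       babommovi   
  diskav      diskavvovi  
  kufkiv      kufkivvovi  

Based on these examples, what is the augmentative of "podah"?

guzikal and fikanzat both have last vowel 'a' yet inflect differently (raguzikalob, fikanzatar), so the last vowel is not what conditions the rule; the final letter is.
"podah" ends in -h. The one such stem in the data (hoprodmuh → fahoprodmuh) adds the prefix fa-, so the same rule applies.
The other patterns: stems ending in -l add ra- … -ob around the stem; stems ending in -i or -t add -ar; stems ending in -m or -v double the final consonant and add -ovi.
So podah → fapodah.

fapodah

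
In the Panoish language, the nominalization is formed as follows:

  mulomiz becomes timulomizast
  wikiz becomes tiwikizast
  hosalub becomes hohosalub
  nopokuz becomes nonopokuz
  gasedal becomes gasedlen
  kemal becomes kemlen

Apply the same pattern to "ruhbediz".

tiruhbedizast

"ruhbediz" has last vowel 'i'. The stems whose last vowel is 'i' (mulomiz → timulomizast, wikiz → tiwikizast) add ti- … -ast around the stem.
So ruhbediz → tiruhbedizast.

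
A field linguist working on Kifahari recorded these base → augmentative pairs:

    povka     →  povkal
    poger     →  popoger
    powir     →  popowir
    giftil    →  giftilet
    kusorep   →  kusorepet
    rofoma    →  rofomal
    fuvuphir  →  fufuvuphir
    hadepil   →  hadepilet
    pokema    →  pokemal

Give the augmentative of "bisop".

bisopet

poger and kusorep both have last vowel 'e' yet inflect differently (popoger, kusorepet), so the last vowel is not what conditions the rule; the final letter is.
"bisop" ends in -p. The one such stem in the data (kusorep → kusorepet) adds -et, so the same rule applies.
The other patterns: stems ending in -r repeat the first consonant+vowel as a prefix; stems ending in -a drop the final letter and add -al.
So bisop → bisopet.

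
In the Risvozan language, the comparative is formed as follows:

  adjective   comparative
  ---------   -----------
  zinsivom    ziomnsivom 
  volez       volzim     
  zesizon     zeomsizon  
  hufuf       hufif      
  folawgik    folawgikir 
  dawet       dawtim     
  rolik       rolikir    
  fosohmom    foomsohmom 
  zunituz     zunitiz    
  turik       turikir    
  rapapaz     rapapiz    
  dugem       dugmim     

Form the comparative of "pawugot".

"pawugot" has last vowel 'o'. The stems whose last vowel is 'o' (zinsivom → ziomnsivom, zesizon → zeomsizon, fosohmom → foomsohmom) insert -om- after the first vowel.
So pawugot → paomwugot.

paomwugot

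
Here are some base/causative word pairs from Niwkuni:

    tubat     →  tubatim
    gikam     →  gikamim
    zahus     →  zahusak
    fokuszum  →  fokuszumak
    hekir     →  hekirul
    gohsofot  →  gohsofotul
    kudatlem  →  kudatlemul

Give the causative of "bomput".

bomputak

"bomput" has last vowel 'u'. The stems whose last vowel is 'u' (zahus → zahusak, fokuszum → fokuszumak) add -ak.
The other patterns: stems whose last vowel is 'a' add -im; stems whose last vowel is 'e', 'i' or 'o' add -ul.
So bomput → bomputak.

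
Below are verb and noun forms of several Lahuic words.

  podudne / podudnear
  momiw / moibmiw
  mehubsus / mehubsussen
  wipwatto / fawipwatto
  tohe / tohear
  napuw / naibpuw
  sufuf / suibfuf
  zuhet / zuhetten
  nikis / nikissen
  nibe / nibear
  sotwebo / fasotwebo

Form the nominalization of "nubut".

"nubut" ends in -t. The one such stem in the data (zuhet → zuhetten) doubles the final consonant and adds -en (as do nikis, mehubsus), so the same rule applies.
The other patterns: stems ending in -e add -ar; stems ending in -o add the prefix fa-; stems ending in -f or -w insert -ib- after the first vowel.
So nubut → nubutten.

nubutten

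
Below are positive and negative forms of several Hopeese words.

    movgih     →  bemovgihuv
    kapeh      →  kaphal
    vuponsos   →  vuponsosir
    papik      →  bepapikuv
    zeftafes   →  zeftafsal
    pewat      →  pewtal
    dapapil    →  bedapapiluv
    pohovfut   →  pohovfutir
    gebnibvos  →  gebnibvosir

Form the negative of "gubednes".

vuponsos and zeftafes both end in -s yet inflect differently (vuponsosir, zeftafsal), so the final letter is not what conditions the rule; the last vowel is.
"gubednes" has last vowel 'e'. The stems whose last vowel is 'e' (zeftafes → zeftafsal, kapeh → kaphal) delete the last vowel and add -al.
The other patterns: stems whose last vowel is 'i' add be- … -uv around the stem; stems whose last vowel is 'o' or 'u' add -ir.
So gubednes → gubednsal.

gubednsal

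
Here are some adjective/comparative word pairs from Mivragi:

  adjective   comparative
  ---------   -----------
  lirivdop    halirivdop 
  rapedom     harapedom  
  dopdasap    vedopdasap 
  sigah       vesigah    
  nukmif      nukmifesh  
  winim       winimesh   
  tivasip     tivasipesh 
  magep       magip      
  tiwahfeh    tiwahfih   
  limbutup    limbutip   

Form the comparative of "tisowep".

lirivdop and dopdasap both end in -p yet inflect differently (halirivdop, vedopdasap), so the final letter is not what conditions the rule; the last vowel is.
"tisowep" has last vowel 'e'. The stems whose last vowel is 'e' (magep → magip, tiwahfeh → tiwahfih) change the last vowel to 'i'.
So tisowep → tisowip.

tisowip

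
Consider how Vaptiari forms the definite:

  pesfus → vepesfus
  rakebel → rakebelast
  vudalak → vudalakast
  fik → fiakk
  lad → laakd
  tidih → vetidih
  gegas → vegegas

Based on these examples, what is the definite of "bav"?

baakv

"bav" has 1 vowel. The stems with 1 vowel (fik → fiakk, lad → laakd) insert -ak- after the first vowel.
So bav → baakv.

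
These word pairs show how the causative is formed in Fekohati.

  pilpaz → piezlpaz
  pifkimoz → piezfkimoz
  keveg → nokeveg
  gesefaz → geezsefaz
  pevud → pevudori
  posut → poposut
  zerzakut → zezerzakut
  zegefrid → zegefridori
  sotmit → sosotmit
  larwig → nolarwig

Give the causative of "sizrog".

"sizrog" ends in -g. The stems ending in -g (larwig → nolarwig, keveg → nokeveg) add the prefix no-.
So sizrog → nosizrog.

nosizrog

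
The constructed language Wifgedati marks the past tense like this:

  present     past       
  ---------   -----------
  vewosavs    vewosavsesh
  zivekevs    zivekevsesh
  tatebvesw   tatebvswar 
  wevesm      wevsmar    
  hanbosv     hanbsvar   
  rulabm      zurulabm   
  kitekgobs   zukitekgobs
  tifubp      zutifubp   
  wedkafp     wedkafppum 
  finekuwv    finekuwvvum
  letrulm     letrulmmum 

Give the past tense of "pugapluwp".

"pugapluwp" has second-to-last letter 'w'. The one such stem in the data (finekuwv → finekuwvvum) doubles the final consonant and adds -um (as do wedkafp, letrulm), so the same rule applies.
The other patterns: stems whose second-to-last letter is 'v' add -esh; stems whose second-to-last letter is 's' delete the last vowel and add -ar; stems whose second-to-last letter is 'b' add the prefix zu-.
So pugapluwp → pugapluwppum.

pugapluwppum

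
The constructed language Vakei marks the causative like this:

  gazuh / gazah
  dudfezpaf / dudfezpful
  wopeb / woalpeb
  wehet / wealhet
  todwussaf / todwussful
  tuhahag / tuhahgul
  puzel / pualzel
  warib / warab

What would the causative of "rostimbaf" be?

wopeb and warib both end in -b yet inflect differently (woalpeb, warab), so the final letter is not what conditions the rule; the last vowel is.
"rostimbaf" has last vowel 'a'. The stems whose last vowel is 'a' (tuhahag → tuhahgul, todwussaf → todwussful, dudfezpaf → dudfezpful) delete the last vowel and add -ul.
So rostimbaf → rostimbful.

rostimbful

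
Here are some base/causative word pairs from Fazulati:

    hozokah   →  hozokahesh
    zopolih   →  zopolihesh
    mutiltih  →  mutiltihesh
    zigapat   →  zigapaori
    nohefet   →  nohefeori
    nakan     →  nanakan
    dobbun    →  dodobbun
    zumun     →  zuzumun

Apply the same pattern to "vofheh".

vofhehesh

"vofheh" ends in -h. The stems ending in -h (hozokah → hozokahesh, zopolih → zopolihesh, mutiltih → mutiltihesh) add -esh.
So vofheh → vofhehesh.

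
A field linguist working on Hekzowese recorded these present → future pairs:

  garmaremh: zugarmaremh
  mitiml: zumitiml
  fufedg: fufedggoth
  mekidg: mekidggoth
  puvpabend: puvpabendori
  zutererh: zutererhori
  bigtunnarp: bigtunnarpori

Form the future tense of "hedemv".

garmaremh and zutererh both end in -h yet inflect differently (zugarmaremh, zutererhori), so the final letter is not what conditions the rule; the second-to-last letter is.
"hedemv" has second-to-last letter 'm'. The stems whose second-to-last letter is 'm' (garmaremh → zugarmaremh, mitiml → zumitiml) add the prefix zu-.
The other patterns: stems whose second-to-last letter is 'd' double the final consonant and add -oth; stems whose second-to-last letter is 'n' or 'r' add -ori.
So hedemv → zuhedemv.

zuhedemv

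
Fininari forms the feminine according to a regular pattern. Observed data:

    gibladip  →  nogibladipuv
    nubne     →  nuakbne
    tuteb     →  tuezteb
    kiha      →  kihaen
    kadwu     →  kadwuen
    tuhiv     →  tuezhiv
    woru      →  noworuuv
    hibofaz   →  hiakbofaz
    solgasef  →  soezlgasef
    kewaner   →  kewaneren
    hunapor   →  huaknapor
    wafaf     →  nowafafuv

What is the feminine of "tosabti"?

hunapor and kewaner both end in -r yet inflect differently (huaknapor, kewaneren), so the final letter is not what conditions the rule; the first letter is.
"tosabti" begins with t-. The stems beginning with t- (tuteb → tuezteb, tuhiv → tuezhiv) insert -ez- after the first vowel.
So tosabti → toezsabti.

toezsabti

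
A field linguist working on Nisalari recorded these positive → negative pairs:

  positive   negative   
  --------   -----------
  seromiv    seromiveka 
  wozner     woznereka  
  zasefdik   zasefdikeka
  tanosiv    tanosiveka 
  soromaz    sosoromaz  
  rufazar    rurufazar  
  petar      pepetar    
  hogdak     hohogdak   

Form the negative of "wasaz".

wozner and rufazar both end in -r yet inflect differently (woznereka, rurufazar), so the final letter is not what conditions the rule; the last vowel is.
"wasaz" has last vowel 'a'. The stems whose last vowel is 'a' (soromaz → sosoromaz, rufazar → rurufazar, petar → pepetar) repeat the first consonant+vowel as a prefix.
The other pattern: stems whose last vowel is 'e' or 'i' add -eka.
So wasaz → wawasaz.

wawasaz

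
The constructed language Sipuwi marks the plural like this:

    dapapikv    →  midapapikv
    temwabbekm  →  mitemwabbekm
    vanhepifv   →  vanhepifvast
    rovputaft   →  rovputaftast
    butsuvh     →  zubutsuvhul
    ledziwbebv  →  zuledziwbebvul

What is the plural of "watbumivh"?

dapapikv and vanhepifv both end in -v yet inflect differently (midapapikv, vanhepifvast), so the final letter is not what conditions the rule; the second-to-last letter is.
"watbumivh" has second-to-last letter 'v'. The one such stem in the data (butsuvh → zubutsuvhul) adds zu- … -ul around the stem, so the same rule applies.
So watbumivh → zuwatbumivhul.

zuwatbumivhul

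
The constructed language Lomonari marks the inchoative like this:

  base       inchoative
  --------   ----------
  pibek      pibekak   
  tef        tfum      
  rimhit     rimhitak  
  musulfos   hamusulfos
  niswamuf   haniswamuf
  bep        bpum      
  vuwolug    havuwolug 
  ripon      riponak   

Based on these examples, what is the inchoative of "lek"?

lkum

tef and niswamuf both end in -f yet inflect differently (tfum, haniswamuf), so the final letter is not what conditions the rule; the number of vowels is.
"lek" has 1 vowel. The stems with 1 vowel (tef → tfum, bep → bpum) delete the last vowel and add -um.
The other patterns: stems with 2 vowels add -ak; stems with 3 vowels add the prefix ha-.
So lek → lkum.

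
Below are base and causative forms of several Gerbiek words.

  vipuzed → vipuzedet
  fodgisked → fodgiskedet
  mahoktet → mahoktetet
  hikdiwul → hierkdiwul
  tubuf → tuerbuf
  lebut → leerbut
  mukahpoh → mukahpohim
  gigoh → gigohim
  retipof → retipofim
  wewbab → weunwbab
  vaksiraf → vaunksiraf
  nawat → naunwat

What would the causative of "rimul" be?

"rimul" has last vowel 'u'. The stems whose last vowel is 'u' (hikdiwul → hierkdiwul, tubuf → tuerbuf, lebut → leerbut) insert -er- after the first vowel.
So rimul → riermul.

riermul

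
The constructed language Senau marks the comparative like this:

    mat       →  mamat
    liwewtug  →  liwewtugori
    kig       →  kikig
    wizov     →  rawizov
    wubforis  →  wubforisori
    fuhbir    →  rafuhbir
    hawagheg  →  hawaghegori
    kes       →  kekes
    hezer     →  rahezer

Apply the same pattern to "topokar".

topokarori

kig and liwewtug both end in -g yet inflect differently (kikig, liwewtugori), so the final letter is not what conditions the rule; the number of vowels is.
"topokar" has 3 vowels. The stems with 3 vowels (liwewtug → liwewtugori, wubforis → wubforisori, hawagheg → hawaghegori) add -ori.
So topokar → topokarori.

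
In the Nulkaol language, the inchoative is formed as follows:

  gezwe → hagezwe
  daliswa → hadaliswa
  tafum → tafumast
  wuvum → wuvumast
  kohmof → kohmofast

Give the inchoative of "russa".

harussa

gezwe and tafum both have 2 vowels yet inflect differently (hagezwe, tafumast), so the number of vowels is not what conditions the rule; whether the stem ends in a vowel or a consonant is.
"russa" ends in a vowel. The stems ending in a vowel (gezwe → hagezwe, daliswa → hadaliswa) add the prefix ha-.
So russa → harussa.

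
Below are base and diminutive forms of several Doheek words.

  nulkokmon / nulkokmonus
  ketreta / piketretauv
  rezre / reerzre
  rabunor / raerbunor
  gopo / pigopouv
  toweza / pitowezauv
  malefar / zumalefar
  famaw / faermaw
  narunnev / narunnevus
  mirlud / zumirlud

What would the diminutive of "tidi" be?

pitidiuv

rabunor and malefar both end in -r yet inflect differently (raerbunor, zumalefar), so the final letter is not what conditions the rule; the first letter is.
"tidi" begins with t-. The one such stem in the data (toweza → pitowezauv) adds pi- … -uv around the stem, so the same rule applies.
So tidi → pitidiuv.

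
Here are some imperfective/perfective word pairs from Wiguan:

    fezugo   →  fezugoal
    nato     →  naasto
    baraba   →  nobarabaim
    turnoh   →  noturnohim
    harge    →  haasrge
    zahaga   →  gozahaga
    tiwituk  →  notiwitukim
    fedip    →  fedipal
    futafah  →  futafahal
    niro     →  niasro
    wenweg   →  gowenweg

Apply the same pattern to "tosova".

niro and fezugo both end in -o yet inflect differently (niasro, fezugoal), so the final letter is not what conditions the rule; the first letter is.
"tosova" begins with t-. The stems beginning with t- (tiwituk → notiwitukim, turnoh → noturnohim) add no- … -im around the stem.
So tosova → notosovaim.

notosovaim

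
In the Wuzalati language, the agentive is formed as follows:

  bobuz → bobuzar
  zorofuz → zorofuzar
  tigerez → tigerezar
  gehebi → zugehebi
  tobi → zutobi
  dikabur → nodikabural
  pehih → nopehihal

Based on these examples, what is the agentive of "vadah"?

novadahal

bobuz and dikabur both have last vowel 'u' yet inflect differently (bobuzar, nodikabural), so the last vowel is not what conditions the rule; the final letter is.
"vadah" ends in -h. The one such stem in the data (pehih → nopehihal) adds no- … -al around the stem, so the same rule applies.
So vadah → novadahal.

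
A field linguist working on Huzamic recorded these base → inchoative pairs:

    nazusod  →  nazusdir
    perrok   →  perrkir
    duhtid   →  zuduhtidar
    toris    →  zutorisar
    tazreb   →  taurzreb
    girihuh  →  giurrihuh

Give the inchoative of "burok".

nazusod and duhtid both end in -d yet inflect differently (nazusdir, zuduhtidar), so the final letter is not what conditions the rule; the last vowel is.
"burok" has last vowel 'o'. The stems whose last vowel is 'o' (nazusod → nazusdir, perrok → perrkir) delete the last vowel and add -ir.
The other patterns: stems whose last vowel is 'i' add zu- … -ar around the stem; stems whose last vowel is 'e' or 'u' insert -ur- after the first vowel.
So burok → burkir.

burkir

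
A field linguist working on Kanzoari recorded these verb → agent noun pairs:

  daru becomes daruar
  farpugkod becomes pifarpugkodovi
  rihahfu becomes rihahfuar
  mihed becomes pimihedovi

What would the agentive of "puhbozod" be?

"puhbozod" ends in a consonant. The stems ending in a consonant (mihed → pimihedovi, farpugkod → pifarpugkodovi) add pi- … -ovi around the stem.
The other pattern: stems ending in a vowel add -ar.
So puhbozod → pipuhbozodovi.

pipuhbozodovi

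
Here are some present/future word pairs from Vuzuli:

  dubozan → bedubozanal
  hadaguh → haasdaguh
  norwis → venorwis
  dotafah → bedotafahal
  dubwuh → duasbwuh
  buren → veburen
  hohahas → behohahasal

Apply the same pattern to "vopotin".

vevopotin

dotafah and hadaguh both end in -h yet inflect differently (bedotafahal, haasdaguh), so the final letter is not what conditions the rule; the last vowel is.
"vopotin" has last vowel 'i'. The one such stem in the data (norwis → venorwis) adds the prefix ve-, so the same rule applies.
So vopotin → vevopotin.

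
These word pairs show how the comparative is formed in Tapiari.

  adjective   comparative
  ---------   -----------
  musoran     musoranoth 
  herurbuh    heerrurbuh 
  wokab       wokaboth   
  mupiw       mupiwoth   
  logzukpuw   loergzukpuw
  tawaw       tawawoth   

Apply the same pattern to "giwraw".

giwrawoth

logzukpuw and tawaw both end in -w yet inflect differently (loergzukpuw, tawawoth), so the final letter is not what conditions the rule; the last vowel is.
"giwraw" has last vowel 'a'. The stems whose last vowel is 'a' (tawaw → tawawoth, wokab → wokaboth, musoran → musoranoth) add -oth.
The other pattern: stems whose last vowel is 'u' insert -er- after the first vowel.
So giwraw → giwrawoth.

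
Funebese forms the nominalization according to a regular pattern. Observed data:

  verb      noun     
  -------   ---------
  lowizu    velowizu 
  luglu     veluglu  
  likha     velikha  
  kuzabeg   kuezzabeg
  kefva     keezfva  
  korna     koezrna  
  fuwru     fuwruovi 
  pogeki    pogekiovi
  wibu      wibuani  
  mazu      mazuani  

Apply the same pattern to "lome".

"lome" begins with l-. The stems beginning with l- (lowizu → velowizu, luglu → veluglu, likha → velikha) add the prefix ve-.
The other patterns: stems beginning with k- insert -ez- after the first vowel; stems beginning with f- or p- add -ovi; stems beginning with m- or w- add -ani.
So lome → velome.

velome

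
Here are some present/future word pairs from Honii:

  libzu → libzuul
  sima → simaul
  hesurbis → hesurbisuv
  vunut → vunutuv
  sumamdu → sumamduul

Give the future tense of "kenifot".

kenifotuv

vunut and libzu both have last vowel 'u' yet inflect differently (vunutuv, libzuul), so the last vowel is not what conditions the rule; whether the stem ends in a vowel or a consonant is.
"kenifot" ends in a consonant. The stems ending in a consonant (hesurbis → hesurbisuv, vunut → vunutuv) add -uv.
So kenifot → kenifotuv.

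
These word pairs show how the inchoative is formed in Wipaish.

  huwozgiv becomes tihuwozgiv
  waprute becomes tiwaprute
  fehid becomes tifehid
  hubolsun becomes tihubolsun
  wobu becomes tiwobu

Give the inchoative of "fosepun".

tifosepun

Every pair shown (huwozgiv → tihuwozgiv, waprute → tiwaprute, fehid → tifehid, …) follows the same rule: add the prefix ti-.
So fosepun → tifosepun.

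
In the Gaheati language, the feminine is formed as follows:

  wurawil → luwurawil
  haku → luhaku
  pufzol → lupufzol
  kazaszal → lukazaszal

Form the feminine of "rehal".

lurehal

Every pair shown (wurawil → luwurawil, haku → luhaku, pufzol → lupufzol, …) follows the same rule: add the prefix lu-.
So rehal → lurehal.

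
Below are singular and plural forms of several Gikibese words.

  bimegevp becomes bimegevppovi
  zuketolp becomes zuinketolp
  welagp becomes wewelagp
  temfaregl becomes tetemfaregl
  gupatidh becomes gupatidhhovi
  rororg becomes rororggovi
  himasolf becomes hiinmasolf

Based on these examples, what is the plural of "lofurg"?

welagp and zuketolp both end in -p yet inflect differently (wewelagp, zuinketolp), so the final letter is not what conditions the rule; the second-to-last letter is.
"lofurg" has second-to-last letter 'r'. The one such stem in the data (rororg → rororggovi) doubles the final consonant and adds -ovi (as do bimegevp, gupatidh), so the same rule applies.
So lofurg → lofurggovi.

lofurggovi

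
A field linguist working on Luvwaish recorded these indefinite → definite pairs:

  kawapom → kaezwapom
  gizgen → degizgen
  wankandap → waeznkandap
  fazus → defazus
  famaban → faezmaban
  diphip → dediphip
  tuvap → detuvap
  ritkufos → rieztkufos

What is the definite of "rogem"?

derogem

wankandap and diphip both end in -p yet inflect differently (waeznkandap, dediphip), so the final letter is not what conditions the rule; the number of vowels is.
"rogem" has 2 vowels. The stems with 2 vowels (diphip → dediphip, tuvap → detuvap, gizgen → degizgen) add the prefix de-.
So rogem → derogem.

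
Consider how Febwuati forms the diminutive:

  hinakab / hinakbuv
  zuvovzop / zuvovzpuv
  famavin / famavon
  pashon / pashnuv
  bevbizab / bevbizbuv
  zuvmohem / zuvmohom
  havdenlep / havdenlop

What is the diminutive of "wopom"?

"wopom" has last vowel 'o'. The stems whose last vowel is 'o' (zuvovzop → zuvovzpuv, pashon → pashnuv) delete the last vowel and add -uv.
The other pattern: stems whose last vowel is 'e' or 'i' change the last vowel to 'o'.
So wopom → wopmuv.

wopmuv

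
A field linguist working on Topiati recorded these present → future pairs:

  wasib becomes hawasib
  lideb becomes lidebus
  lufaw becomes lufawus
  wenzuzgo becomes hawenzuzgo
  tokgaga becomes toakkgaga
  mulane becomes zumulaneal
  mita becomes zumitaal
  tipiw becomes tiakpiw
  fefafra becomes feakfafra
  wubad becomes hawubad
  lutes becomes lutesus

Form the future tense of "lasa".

"lasa" begins with l-. The stems beginning with l- (lufaw → lufawus, lideb → lidebus, lutes → lutesus) add -us.
So lasa → lasaus.

lasaus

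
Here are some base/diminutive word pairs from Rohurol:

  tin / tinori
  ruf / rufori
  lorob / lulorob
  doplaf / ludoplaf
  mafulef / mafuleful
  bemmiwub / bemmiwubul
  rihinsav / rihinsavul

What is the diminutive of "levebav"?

ruf and doplaf both end in -f yet inflect differently (rufori, ludoplaf), so the final letter is not what conditions the rule; the number of vowels is.
"levebav" has 3 vowels. The stems with 3 vowels (mafulef → mafuleful, bemmiwub → bemmiwubul, rihinsav → rihinsavul) add -ul.
So levebav → levebavul.

levebavul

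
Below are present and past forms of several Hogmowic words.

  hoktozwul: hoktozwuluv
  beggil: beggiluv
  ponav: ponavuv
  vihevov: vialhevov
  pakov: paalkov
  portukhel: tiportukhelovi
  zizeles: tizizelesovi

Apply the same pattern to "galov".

vihevov and ponav both end in -v yet inflect differently (vialhevov, ponavuv), so the final letter is not what conditions the rule; the last vowel is.
"galov" has last vowel 'o'. The stems whose last vowel is 'o' (vihevov → vialhevov, pakov → paalkov) insert -al- after the first vowel.
The other patterns: stems whose last vowel is 'e' add ti- … -ovi around the stem; stems whose last vowel is 'a', 'i' or 'u' add -uv.
So galov → gaallov.

gaallov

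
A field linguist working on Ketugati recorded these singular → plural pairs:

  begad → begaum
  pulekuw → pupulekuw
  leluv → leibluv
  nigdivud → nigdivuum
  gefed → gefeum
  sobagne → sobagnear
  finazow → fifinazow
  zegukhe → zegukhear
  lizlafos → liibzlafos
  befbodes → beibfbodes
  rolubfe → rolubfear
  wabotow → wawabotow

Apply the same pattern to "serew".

gefed and zegukhe both have last vowel 'e' yet inflect differently (gefeum, zegukhear), so the last vowel is not what conditions the rule; the final letter is.
"serew" ends in -w. The stems ending in -w (wabotow → wawabotow, pulekuw → pupulekuw, finazow → fifinazow) repeat the first consonant+vowel as a prefix.
So serew → seserew.

seserew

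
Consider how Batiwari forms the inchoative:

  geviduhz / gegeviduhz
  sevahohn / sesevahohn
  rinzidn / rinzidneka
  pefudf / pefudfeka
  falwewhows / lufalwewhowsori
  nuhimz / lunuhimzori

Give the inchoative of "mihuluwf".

sevahohn and rinzidn both end in -n yet inflect differently (sesevahohn, rinzidneka), so the final letter is not what conditions the rule; the second-to-last letter is.
"mihuluwf" has second-to-last letter 'w'. The one such stem in the data (falwewhows → lufalwewhowsori) adds lu- … -ori around the stem, so the same rule applies.
The other patterns: stems whose second-to-last letter is 'h' repeat the first consonant+vowel as a prefix; stems whose second-to-last letter is 'd' add -eka.
So mihuluwf → lumihuluwfori.

lumihuluwfori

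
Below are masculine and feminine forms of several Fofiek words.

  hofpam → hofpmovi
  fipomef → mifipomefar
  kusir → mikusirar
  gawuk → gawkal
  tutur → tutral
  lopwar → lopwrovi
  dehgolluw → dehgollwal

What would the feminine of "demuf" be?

demfal

"demuf" has last vowel 'u'. The stems whose last vowel is 'u' (dehgolluw → dehgollwal, gawuk → gawkal, tutur → tutral) delete the last vowel and add -al.
So demuf → demfal.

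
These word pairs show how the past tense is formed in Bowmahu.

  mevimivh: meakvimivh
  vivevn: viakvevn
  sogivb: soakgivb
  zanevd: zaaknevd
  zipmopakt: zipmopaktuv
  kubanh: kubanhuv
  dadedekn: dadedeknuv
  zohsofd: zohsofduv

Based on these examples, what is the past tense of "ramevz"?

raakmevz

mevimivh and kubanh both end in -h yet inflect differently (meakvimivh, kubanhuv), so the final letter is not what conditions the rule; the second-to-last letter is.
"ramevz" has second-to-last letter 'v'. The stems whose second-to-last letter is 'v' (mevimivh → meakvimivh, vivevn → viakvevn, sogivb → soakgivb) insert -ak- after the first vowel.
The other pattern: stems whose second-to-last letter is 'f', 'k' or 'n' add -uv.
So ramevz → raakmevz.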